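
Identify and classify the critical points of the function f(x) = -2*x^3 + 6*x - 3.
f'(x) = 6 - 6*x^2

Solve f'(x) = 0:
  Factor: 6 - 6*x^2 = -6*(x - 1)*(x + 1) = 0.
  ⇒ x = -1, 1

f''(x) = -12*x
Second-derivative test at each critical point:
  f''(-1) = 12 > 0 → local minimum
  f''(1) = -12 < 0 → local maximum

Critical points: x = -1 (local minimum); x = 1 (local maximum)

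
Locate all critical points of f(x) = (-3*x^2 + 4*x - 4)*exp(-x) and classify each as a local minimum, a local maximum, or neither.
f'(x) = (3*x^2 - 10*x + 8)*exp(-x)

Solve f'(x) = 0:
  f'(x) = (3*x^2 - 10*x + 8)·exp(-x) and exp(-x) > 0 for every x, so f'(x) = 0 ⇔ 3*x^2 - 10*x + 8 = 0.
  Factor: 3*x^2 - 10*x + 8 = (x - 2)*(3*x - 4) = 0.
  ⇒ x = 4/3, 2

f''(x) = (-3*x^2 + 16*x - 18)*exp(-x)
Second-derivative test at each critical point:
  f''(4/3) = -0.5272 < 0 → local maximum
  f''(2) = 0.2707 > 0 → local minimum

Critical points: x = 4/3 (local maximum); x = 2 (local minimum)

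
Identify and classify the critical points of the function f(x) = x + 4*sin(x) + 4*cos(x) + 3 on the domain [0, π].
f'(x) = 4*sqrt(2)*cos(x + pi/4) + 1

Solve f'(x) = 0 on [0, π]:
  f'(x) = 0 ⇔ -4*sin(x) + 4*cos(x) = -1. Write the left side as R·cos(x + φ) with R = √(4² + 4²) = 4*sqrt(2), cos φ = sqrt(2)/2, sin φ = sqrt(2)/2; then cos(x + φ) = -sqrt(2)/8. Solve for x and keep the solutions lying in [0, π].
  ⇒ x = atan((1 + sqrt(31))/(-1 + sqrt(31))) ≈ 0.9631

f''(x) = -4*sqrt(2)*sin(x + pi/4)
Second-derivative test at each critical point:
  f''(0.9631) = -5.5678 < 0 → local maximum

Critical points: x = atan((1 + sqrt(31))/(-1 + sqrt(31))) ≈ 0.9631 (local maximum)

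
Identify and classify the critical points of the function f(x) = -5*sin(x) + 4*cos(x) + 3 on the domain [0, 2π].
f'(x) = -4*sin(x) - 5*cos(x)

Solve f'(x) = 0 on [0, 2π]:
  f'(x) = 0 ⇔ -5*cos(x) = 4*sin(x) ⇔ tan(x) = -5/4, i.e. x = arctan(-5/4) + nπ; keep the solutions lying in [0, 2π].
  ⇒ x = pi - atan(5/4) ≈ 2.2455, -atan(5/4) + 2*pi ≈ 5.3871

f''(x) = 5*sin(x) - 4*cos(x)
Second-derivative test at each critical point:
  f''(2.2455) = 6.4031 > 0 → local minimum
  f''(5.3871) = -6.4031 < 0 → local maximum

Critical points: x = pi - atan(5/4) ≈ 2.2455 (local minimum); x = -atan(5/4) + 2*pi ≈ 5.3871 (local maximum)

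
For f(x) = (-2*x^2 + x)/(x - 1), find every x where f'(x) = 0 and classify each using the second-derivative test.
f'(x) = (-2*x^2 + 4*x - 1)/(x^2 - 2*x + 1)

Solve f'(x) = 0:
  f'(x) = -(2*x^2 - 4*x + 1)/(x - 1)^2; the denominator is positive wherever f is defined, so f'(x) = 0 ⇔ -2*x^2 + 4*x - 1 = 0.
  2*x^2 - 4*x + 1 = 0 has no rational roots; quadratic formula: x = (4 ± √8)/4.
  ⇒ x = 1 - sqrt(2)/2 ≈ 0.2929, sqrt(2)/2 + 1 ≈ 1.7071

f''(x) = -2/(x^3 - 3*x^2 + 3*x - 1)
Second-derivative test at each critical point:
  f''(0.2929) = 5.6569 > 0 → local minimum
  f''(1.7071) = -5.6569 < 0 → local maximum

Critical points: x = 1 - sqrt(2)/2 ≈ 0.2929 (local minimum); x = sqrt(2)/2 + 1 ≈ 1.7071 (local maximum)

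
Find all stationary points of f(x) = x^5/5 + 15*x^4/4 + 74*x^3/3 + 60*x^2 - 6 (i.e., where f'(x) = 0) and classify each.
f'(x) = x*(x^3 + 15*x^2 + 74*x + 120)

Solve f'(x) = 0:
  Factor: x^4 + 15*x^3 + 74*x^2 + 120*x = x*(x + 4)*(x + 5)*(x + 6) = 0.
  ⇒ x = -6, -5, -4, 0

f''(x) = 4*x^3 + 45*x^2 + 148*x + 120
Second-derivative test at each critical point:
  f''(-6) = -12 < 0 → local maximum
  f''(-5) = 5 > 0 → local minimum
  f''(-4) = -8 < 0 → local maximum
  f''(0) = 120 > 0 → local minimum

Critical points: x = -6 (local maximum); x = -5 (local minimum); x = -4 (local maximum); x = 0 (local minimum)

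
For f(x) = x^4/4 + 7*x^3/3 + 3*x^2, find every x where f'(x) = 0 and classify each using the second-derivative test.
f'(x) = x*(x^2 + 7*x + 6)

Solve f'(x) = 0:
  Factor: x^3 + 7*x^2 + 6*x = x*(x + 1)*(x + 6) = 0.
  ⇒ x = -6, -1, 0

f''(x) = 3*x^2 + 14*x + 6
Second-derivative test at each critical point:
  f''(-6) = 30 > 0 → local minimum
  f''(-1) = -5 < 0 → local maximum
  f''(0) = 6 > 0 → local minimum

Critical points: x = -6 (local minimum); x = -1 (local maximum); x = 0 (local minimum)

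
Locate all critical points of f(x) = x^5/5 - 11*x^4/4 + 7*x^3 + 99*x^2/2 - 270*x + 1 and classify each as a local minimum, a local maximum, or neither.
f'(x) = x^4 - 11*x^3 + 21*x^2 + 99*x - 270

Solve f'(x) = 0:
  Factor: x^4 - 11*x^3 + 21*x^2 + 99*x - 270 = (x - 6)*(x - 5)*(x - 3)*(x + 3) = 0.
  ⇒ x = -3, 3, 5, 6

f''(x) = 4*x^3 - 33*x^2 + 42*x + 99
Second-derivative test at each critical point:
  f''(-3) = -432 < 0 → local maximum
  f''(3) = 36 > 0 → local minimum
  f''(5) = -16 < 0 → local maximum
  f''(6) = 27 > 0 → local minimum

Critical points: x = -3 (local maximum); x = 3 (local minimum); x = 5 (local maximum); x = 6 (local minimum)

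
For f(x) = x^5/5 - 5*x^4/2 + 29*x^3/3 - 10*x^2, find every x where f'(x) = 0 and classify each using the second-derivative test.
f'(x) = x*(x^3 - 10*x^2 + 29*x - 20)

Solve f'(x) = 0:
  Factor: x^4 - 10*x^3 + 29*x^2 - 20*x = x*(x - 5)*(x - 4)*(x - 1) = 0.
  ⇒ x = 0, 1, 4, 5

f''(x) = 4*x^3 - 30*x^2 + 58*x - 20
Second-derivative test at each critical point:
  f''(0) = -20 < 0 → local maximum
  f''(1) = 12 > 0 → local minimum
  f''(4) = -12 < 0 → local maximum
  f''(5) = 20 > 0 → local minimum

Critical points: x = 0 (local maximum); x = 1 (local minimum); x = 4 (local maximum); x = 5 (local minimum)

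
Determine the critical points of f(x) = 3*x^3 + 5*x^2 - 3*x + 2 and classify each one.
f'(x) = 9*x^2 + 10*x - 3

Solve f'(x) = 0:
  9*x^2 + 10*x - 3 = 0 has no rational roots; quadratic formula: x = (-10 ± √208)/18.
  ⇒ x = -2*sqrt(13)/9 - 5/9 ≈ -1.3568, -5/9 + 2*sqrt(13)/9 ≈ 0.2457

f''(x) = 18*x + 10
Second-derivative test at each critical point:
  f''(-1.3568) = -14.4222 < 0 → local maximum
  f''(0.2457) = 14.4222 > 0 → local minimum

Critical points: x = -2*sqrt(13)/9 - 5/9 ≈ -1.3568 (local maximum); x = -5/9 + 2*sqrt(13)/9 ≈ 0.2457 (local minimum)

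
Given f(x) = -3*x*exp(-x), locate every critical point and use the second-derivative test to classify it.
f'(x) = 3*(x - 1)*exp(-x)

Solve f'(x) = 0:
  f'(x) = (3*x - 3)·exp(-x) and exp(-x) > 0 for every x, so f'(x) = 0 ⇔ 3*x - 3 = 0.
  Factor: 3*x - 3 = 3*(x - 1) = 0.
  ⇒ x = 1

f''(x) = 3*(2 - x)*exp(-x)
Second-derivative test at each critical point:
  f''(1) = 1.1036 > 0 → local minimum

Critical points: x = 1 (local minimum)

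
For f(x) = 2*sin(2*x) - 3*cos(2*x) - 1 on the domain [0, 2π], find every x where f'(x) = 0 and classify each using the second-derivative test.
f'(x) = 6*sin(2*x) + 4*cos(2*x)

Solve f'(x) = 0 on [0, 2π]:
  f'(x) = 0 ⇔ 2*cos(2*x) = -3*sin(2*x) ⇔ tan(2*x) = -2/3, i.e. 2*x = arctan(-2/3) + nπ; keep the solutions lying in [0, 2π].
  ⇒ x = -atan(2/3)/2 + pi/2 ≈ 1.2768, pi - atan(2/3)/2 ≈ 2.8476, -atan(2/3)/2 + 3*pi/2 ≈ 4.4184, -atan(2/3)/2 + 2*pi ≈ 5.9892

f''(x) = -8*sin(2*x) + 12*cos(2*x)
Second-derivative test at each critical point:
  f''(1.2768) = -14.4222 < 0 → local maximum
  f''(2.8476) = 14.4222 > 0 → local minimum
  f''(4.4184) = -14.4222 < 0 → local maximum
  f''(5.9892) = 14.4222 > 0 → local minimum

Critical points: x = -atan(2/3)/2 + pi/2 ≈ 1.2768 (local maximum); x = pi - atan(2/3)/2 ≈ 2.8476 (local minimum); x = -atan(2/3)/2 + 3*pi/2 ≈ 4.4184 (local maximum); x = -atan(2/3)/2 + 2*pi ≈ 5.9892 (local minimum)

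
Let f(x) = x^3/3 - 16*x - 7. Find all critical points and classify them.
f'(x) = x^2 - 16

Solve f'(x) = 0:
  Factor: x^2 - 16 = (x - 4)*(x + 4) = 0.
  ⇒ x = -4, 4

f''(x) = 2*x
Second-derivative test at each critical point:
  f''(-4) = -8 < 0 → local maximum
  f''(4) = 8 > 0 → local minimum

Critical points: x = -4 (local maximum); x = 4 (local minimum)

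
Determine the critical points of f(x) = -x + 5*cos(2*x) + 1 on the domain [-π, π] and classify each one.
f'(x) = -10*sin(2*x) - 1

Solve f'(x) = 0 on [-π, π]:
  f'(x) = 0 ⇔ sin(2*x) = -1/10, i.e. 2*x = arcsin(-1/10) + 2nπ or 2*x = π − arcsin(-1/10) + 2nπ; keep the solutions lying in [-π, π].
  ⇒ x = -pi/2 + asin(1/10)/2 ≈ -1.5207, -asin(1/10)/2 ≈ -0.0501, asin(1/10)/2 + pi/2 ≈ 1.6209, pi - asin(1/10)/2 ≈ 3.0915

f''(x) = -20*cos(2*x)
Second-derivative test at each critical point:
  f''(-1.5207) = 19.8997 > 0 → local minimum
  f''(-0.0501) = -19.8997 < 0 → local maximum
  f''(1.6209) = 19.8997 > 0 → local minimum
  f''(3.0915) = -19.8997 < 0 → local maximum

Critical points: x = -pi/2 + asin(1/10)/2 ≈ -1.5207 (local minimum); x = -asin(1/10)/2 ≈ -0.0501 (local maximum); x = asin(1/10)/2 + pi/2 ≈ 1.6209 (local minimum); x = pi - asin(1/10)/2 ≈ 3.0915 (local maximum)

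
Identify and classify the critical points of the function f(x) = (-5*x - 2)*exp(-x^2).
f'(x) = (2*x*(5*x + 2) - 5)*exp(-x^2)

Solve f'(x) = 0:
  f'(x) = (10*x^2 + 4*x - 5)·exp(-x^2) and exp(-x^2) > 0 for every x, so f'(x) = 0 ⇔ 10*x^2 + 4*x - 5 = 0.
  10*x^2 + 4*x - 5 = 0 has no rational roots; quadratic formula: x = (-4 ± √216)/20.
  ⇒ x = -3*sqrt(6)/10 - 1/5 ≈ -0.9348, -1/5 + 3*sqrt(6)/10 ≈ 0.5348

f''(x) = 2*(-10*x^3 - 4*x^2 + 15*x + 2)*exp(-x^2)
Second-derivative test at each critical point:
  f''(-0.9348) = -6.1331 < 0 → local maximum
  f''(0.5348) = 11.0406 > 0 → local minimum

Critical points: x = -3*sqrt(6)/10 - 1/5 ≈ -0.9348 (local maximum); x = -1/5 + 3*sqrt(6)/10 ≈ 0.5348 (local minimum)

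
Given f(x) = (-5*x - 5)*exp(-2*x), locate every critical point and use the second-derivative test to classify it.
f'(x) = 5*(2*x + 1)*exp(-2*x)

Solve f'(x) = 0:
  f'(x) = (10*x + 5)·exp(-2*x) and exp(-2*x) > 0 for every x, so f'(x) = 0 ⇔ 10*x + 5 = 0.
  Factor: 10*x + 5 = 5*(2*x + 1) = 0.
  ⇒ x = -1/2

f''(x) = -20*x*exp(-2*x)
Second-derivative test at each critical point:
  f''(-1/2) = 27.1828 > 0 → local minimum

Critical points: x = -1/2 (local minimum)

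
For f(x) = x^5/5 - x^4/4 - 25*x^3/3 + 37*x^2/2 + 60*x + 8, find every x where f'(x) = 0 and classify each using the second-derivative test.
f'(x) = x^4 - x^3 - 25*x^2 + 37*x + 60

Solve f'(x) = 0:
  Factor: x^4 - x^3 - 25*x^2 + 37*x + 60 = (x - 4)*(x - 3)*(x + 1)*(x + 5) = 0.
  ⇒ x = -5, -1, 3, 4

f''(x) = 4*x^3 - 3*x^2 - 50*x + 37
Second-derivative test at each critical point:
  f''(-5) = -288 < 0 → local maximum
  f''(-1) = 80 > 0 → local minimum
  f''(3) = -32 < 0 → local maximum
  f''(4) = 45 > 0 → local minimum

Critical points: x = -5 (local maximum); x = -1 (local minimum); x = 3 (local maximum); x = 4 (local minimum)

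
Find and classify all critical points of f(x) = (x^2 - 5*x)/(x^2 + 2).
f'(x) = (5*x^2 + 4*x - 10)/(x^4 + 4*x^2 + 4)

Solve f'(x) = 0:
  f'(x) = (5*x^2 + 4*x - 10)/(x^2 + 2)^2; the denominator is positive wherever f is defined, so f'(x) = 0 ⇔ 5*x^2 + 4*x - 10 = 0.
  5*x^2 + 4*x - 10 = 0 has no rational roots; quadratic formula: x = (-4 ± √216)/10.
  ⇒ x = -3*sqrt(6)/5 - 2/5 ≈ -1.8697, -2/5 + 3*sqrt(6)/5 ≈ 1.0697

f''(x) = 2*(-5*x^3 - 6*x^2 + 30*x + 4)/(x^6 + 6*x^4 + 12*x^2 + 8)
Second-derivative test at each critical point:
  f''(-1.8697) = -0.4866 < 0 → local maximum
  f''(1.0697) = 1.4866 > 0 → local minimum

Critical points: x = -3*sqrt(6)/5 - 2/5 ≈ -1.8697 (local maximum); x = -2/5 + 3*sqrt(6)/5 ≈ 1.0697 (local minimum)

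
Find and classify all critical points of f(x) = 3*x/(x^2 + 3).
f'(x) = 3*(3 - x^2)/(x^4 + 6*x^2 + 9)

Solve f'(x) = 0:
  f'(x) = -3*(x^2 - 3)/(x^2 + 3)^2; the denominator is positive wherever f is defined, so f'(x) = 0 ⇔ 9 - 3*x^2 = 0.
  Factor: 9 - 3*x^2 = -3*(x^2 - 3); x^2 - 3 = 0 has no rational roots; quadratic formula: x = (0 ± √12)/2.
  ⇒ x = -sqrt(3) ≈ -1.7321, sqrt(3) ≈ 1.7321

f''(x) = 6*x*(x^2 - 9)/(x^2 + 3)^3
Second-derivative test at each critical point:
  f''(-1.7321) = 0.2887 > 0 → local minimum
  f''(1.7321) = -0.2887 < 0 → local maximum

Critical points: x = -sqrt(3) ≈ -1.7321 (local minimum); x = sqrt(3) ≈ 1.7321 (local maximum)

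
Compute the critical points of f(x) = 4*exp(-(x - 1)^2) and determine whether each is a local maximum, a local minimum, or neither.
f'(x) = 8*(1 - x)*exp(-(x - 1)^2)

Solve f'(x) = 0:
  f'(x) = (8 - 8*x)·exp(-(x - 1)^2) and exp(-(x - 1)^2) > 0 for every x, so f'(x) = 0 ⇔ 8 - 8*x = 0.
  Factor: 8 - 8*x = -8*(x - 1) = 0.
  ⇒ x = 1

f''(x) = 8*(2*(x - 1)^2 - 1)*exp(-(x - 1)^2)
Second-derivative test at each critical point:
  f''(1) = -8 < 0 → local maximum

Critical points: x = 1 (local maximum)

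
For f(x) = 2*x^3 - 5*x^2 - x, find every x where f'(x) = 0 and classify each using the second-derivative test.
f'(x) = 6*x^2 - 10*x - 1

Solve f'(x) = 0:
  6*x^2 - 10*x - 1 = 0 has no rational roots; quadratic formula: x = (10 ± √124)/12.
  ⇒ x = 5/6 - sqrt(31)/6 ≈ -0.0946, 5/6 + sqrt(31)/6 ≈ 1.7613

f''(x) = 12*x - 10
Second-derivative test at each critical point:
  f''(-0.0946) = -11.1355 < 0 → local maximum
  f''(1.7613) = 11.1355 > 0 → local minimum

Critical points: x = 5/6 - sqrt(31)/6 ≈ -0.0946 (local maximum); x = 5/6 + sqrt(31)/6 ≈ 1.7613 (local minimum)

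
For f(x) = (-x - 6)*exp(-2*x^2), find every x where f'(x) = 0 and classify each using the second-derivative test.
f'(x) = (4*x*(x + 6) - 1)*exp(-2*x^2)

Solve f'(x) = 0:
  f'(x) = (4*x^2 + 24*x - 1)·exp(-2*x^2) and exp(-2*x^2) > 0 for every x, so f'(x) = 0 ⇔ 4*x^2 + 24*x - 1 = 0.
  4*x^2 + 24*x - 1 = 0 has no rational roots; quadratic formula: x = (-24 ± √592)/8.
  ⇒ x = -sqrt(37)/2 - 3 ≈ -6.0414, -3 + sqrt(37)/2 ≈ 0.0414

f''(x) = 4*(-4*x^2*(x + 6) + 3*x + 6)*exp(-2*x^2)
Second-derivative test at each critical point:
  f''(-6.0414) = -4.832e-31 < 0 → local maximum
  f''(0.0414) = 24.2479 > 0 → local minimum

Critical points: x = -sqrt(37)/2 - 3 ≈ -6.0414 (local maximum); x = -3 + sqrt(37)/2 ≈ 0.0414 (local minimum)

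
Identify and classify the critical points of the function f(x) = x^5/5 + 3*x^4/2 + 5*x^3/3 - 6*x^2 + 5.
f'(x) = x*(x^3 + 6*x^2 + 5*x - 12)

Solve f'(x) = 0:
  Factor: x^4 + 6*x^3 + 5*x^2 - 12*x = x*(x - 1)*(x + 3)*(x + 4) = 0.
  ⇒ x = -4, -3, 0, 1

f''(x) = 4*x^3 + 18*x^2 + 10*x - 12
Second-derivative test at each critical point:
  f''(-4) = -20 < 0 → local maximum
  f''(-3) = 12 > 0 → local minimum
  f''(0) = -12 < 0 → local maximum
  f''(1) = 20 > 0 → local minimum

Critical points: x = -4 (local maximum); x = -3 (local minimum); x = 0 (local maximum); x = 1 (local minimum)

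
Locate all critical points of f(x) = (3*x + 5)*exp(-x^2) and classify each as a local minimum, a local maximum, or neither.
f'(x) = (-2*x*(3*x + 5) + 3)*exp(-x^2)

Solve f'(x) = 0:
  f'(x) = (-6*x^2 - 10*x + 3)·exp(-x^2) and exp(-x^2) > 0 for every x, so f'(x) = 0 ⇔ -6*x^2 - 10*x + 3 = 0.
  6*x^2 + 10*x - 3 = 0 has no rational roots; quadratic formula: x = (-10 ± √172)/12.
  ⇒ x = -sqrt(43)/6 - 5/6 ≈ -1.9262, -5/6 + sqrt(43)/6 ≈ 0.2596

f''(x) = 2*(2*x^2*(3*x + 5) - 9*x - 5)*exp(-x^2)
Second-derivative test at each critical point:
  f''(-1.9262) = 0.3209 > 0 → local minimum
  f''(0.2596) = -12.2603 < 0 → local maximum

Critical points: x = -sqrt(43)/6 - 5/6 ≈ -1.9262 (local minimum); x = -5/6 + sqrt(43)/6 ≈ 0.2596 (local maximum)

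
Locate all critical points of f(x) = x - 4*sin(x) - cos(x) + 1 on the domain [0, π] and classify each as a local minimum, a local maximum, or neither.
f'(x) = sin(x) - 4*cos(x) + 1

Solve f'(x) = 0 on [0, π]:
  f'(x) = 0 ⇔ sin(x) - 4*cos(x) = -1. Write the left side as R·cos(x + φ) with R = √((-4)² + (-1)²) = sqrt(17), cos φ = -4*sqrt(17)/17, sin φ = -sqrt(17)/17; then cos(x + φ) = -sqrt(17)/17. Solve for x and keep the solutions lying in [0, π].
  ⇒ x = atan(15/8) ≈ 1.0808

f''(x) = 4*sin(x) + cos(x)
Second-derivative test at each critical point:
  f''(1.0808) = 4 > 0 → local minimum

Critical points: x = atan(15/8) ≈ 1.0808 (local minimum)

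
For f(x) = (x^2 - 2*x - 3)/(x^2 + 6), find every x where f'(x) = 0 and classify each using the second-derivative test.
f'(x) = 2*(x^2 + 9*x - 6)/(x^4 + 12*x^2 + 36)

Solve f'(x) = 0:
  f'(x) = 2*(x^2 + 9*x - 6)/(x^2 + 6)^2; the denominator is positive wherever f is defined, so f'(x) = 0 ⇔ 2*x^2 + 18*x - 12 = 0.
  Factor: 2*x^2 + 18*x - 12 = 2*(x^2 + 9*x - 6); x^2 + 9*x - 6 = 0 has no rational roots; quadratic formula: x = (-9 ± √105)/2.
  ⇒ x = -sqrt(105)/2 - 9/2 ≈ -9.6235, -9/2 + sqrt(105)/2 ≈ 0.6235

f''(x) = 2*(-2*x^3 - 27*x^2 + 36*x + 54)/(x^6 + 18*x^4 + 108*x^2 + 216)
Second-derivative test at each critical point:
  f''(-9.6235) = -0.0021 < 0 → local maximum
  f''(0.6235) = 0.5021 > 0 → local minimum

Critical points: x = -sqrt(105)/2 - 9/2 ≈ -9.6235 (local maximum); x = -9/2 + sqrt(105)/2 ≈ 0.6235 (local minimum)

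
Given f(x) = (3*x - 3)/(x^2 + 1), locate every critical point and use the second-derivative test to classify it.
f'(x) = 3*(x^2 - 2*x*(x - 1) + 1)/(x^2 + 1)^2

Solve f'(x) = 0:
  f'(x) = -3*(x^2 - 2*x - 1)/(x^2 + 1)^2; the denominator is positive wherever f is defined, so f'(x) = 0 ⇔ -3*x^2 + 6*x + 3 = 0.
  Factor: -3*x^2 + 6*x + 3 = -3*(x^2 - 2*x - 1); x^2 - 2*x - 1 = 0 has no rational roots; quadratic formula: x = (2 ± √8)/2.
  ⇒ x = 1 - sqrt(2) ≈ -0.4142, 1 + sqrt(2) ≈ 2.4142

f''(x) = 6*(4*x^2*(x - 1) + (1 - 3*x)*(x^2 + 1))/(x^2 + 1)^3
Second-derivative test at each critical point:
  f''(-0.4142) = 6.1820 > 0 → local minimum
  f''(2.4142) = -0.1820 < 0 → local maximum

Critical points: x = 1 - sqrt(2) ≈ -0.4142 (local minimum); x = 1 + sqrt(2) ≈ 2.4142 (local maximum)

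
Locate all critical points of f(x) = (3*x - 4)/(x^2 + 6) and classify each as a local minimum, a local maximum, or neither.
f'(x) = (-3*x^2 + 8*x + 18)/(x^4 + 12*x^2 + 36)

Solve f'(x) = 0:
  f'(x) = -(3*x^2 - 8*x - 18)/(x^2 + 6)^2; the denominator is positive wherever f is defined, so f'(x) = 0 ⇔ -3*x^2 + 8*x + 18 = 0.
  3*x^2 - 8*x - 18 = 0 has no rational roots; quadratic formula: x = (8 ± √280)/6.
  ⇒ x = 4/3 - sqrt(70)/3 ≈ -1.4555, 4/3 + sqrt(70)/3 ≈ 4.1222

f''(x) = 2*(4*x^2*(3*x - 4) + (4 - 9*x)*(x^2 + 6))/(x^2 + 6)^3
Second-derivative test at each critical point:
  f''(-1.4555) = 0.2539 > 0 → local minimum
  f''(4.1222) = -0.0317 < 0 → local maximum

Critical points: x = 4/3 - sqrt(70)/3 ≈ -1.4555 (local minimum); x = 4/3 + sqrt(70)/3 ≈ 4.1222 (local maximum)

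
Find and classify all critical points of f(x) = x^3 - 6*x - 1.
f'(x) = 3*x^2 - 6

Solve f'(x) = 0:
  Factor: 3*x^2 - 6 = 3*(x^2 - 2); x^2 - 2 = 0 has no rational roots; quadratic formula: x = (0 ± √8)/2.
  ⇒ x = -sqrt(2) ≈ -1.4142, sqrt(2) ≈ 1.4142

f''(x) = 6*x
Second-derivative test at each critical point:
  f''(-1.4142) = -8.4853 < 0 → local maximum
  f''(1.4142) = 8.4853 > 0 → local minimum

Critical points: x = -sqrt(2) ≈ -1.4142 (local maximum); x = sqrt(2) ≈ 1.4142 (local minimum)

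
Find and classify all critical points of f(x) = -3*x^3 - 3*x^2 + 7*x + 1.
f'(x) = -9*x^2 - 6*x + 7

Solve f'(x) = 0:
  9*x^2 + 6*x - 7 = 0 has no rational roots; quadratic formula: x = (-6 ± √288)/18.
  ⇒ x = -2*sqrt(2)/3 - 1/3 ≈ -1.2761, -1/3 + 2*sqrt(2)/3 ≈ 0.6095

f''(x) = -18*x - 6
Second-derivative test at each critical point:
  f''(-1.2761) = 16.9706 > 0 → local minimum
  f''(0.6095) = -16.9706 < 0 → local maximum

Critical points: x = -2*sqrt(2)/3 - 1/3 ≈ -1.2761 (local minimum); x = -1/3 + 2*sqrt(2)/3 ≈ 0.6095 (local maximum)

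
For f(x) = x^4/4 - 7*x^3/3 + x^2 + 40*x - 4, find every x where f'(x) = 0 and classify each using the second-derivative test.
f'(x) = x^3 - 7*x^2 + 2*x + 40

Solve f'(x) = 0:
  Factor: x^3 - 7*x^2 + 2*x + 40 = (x - 5)*(x - 4)*(x + 2) = 0.
  ⇒ x = -2, 4, 5

f''(x) = 3*x^2 - 14*x + 2
Second-derivative test at each critical point:
  f''(-2) = 42 > 0 → local minimum
  f''(4) = -6 < 0 → local maximum
  f''(5) = 7 > 0 → local minimum

Critical points: x = -2 (local minimum); x = 4 (local maximum); x = 5 (local minimum)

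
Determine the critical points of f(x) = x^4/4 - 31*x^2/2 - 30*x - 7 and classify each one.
f'(x) = x^3 - 31*x - 30

Solve f'(x) = 0:
  Factor: x^3 - 31*x - 30 = (x - 6)*(x + 1)*(x + 5) = 0.
  ⇒ x = -5, -1, 6

f''(x) = 3*x^2 - 31
Second-derivative test at each critical point:
  f''(-5) = 44 > 0 → local minimum
  f''(-1) = -28 < 0 → local maximum
  f''(6) = 77 > 0 → local minimum

Critical points: x = -5 (local minimum); x = -1 (local maximum); x = 6 (local minimum)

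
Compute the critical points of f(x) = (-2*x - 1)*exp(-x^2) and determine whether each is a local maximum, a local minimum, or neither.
f'(x) = 2*(x*(2*x + 1) - 1)*exp(-x^2)

Solve f'(x) = 0:
  f'(x) = (4*x^2 + 2*x - 2)·exp(-x^2) and exp(-x^2) > 0 for every x, so f'(x) = 0 ⇔ 4*x^2 + 2*x - 2 = 0.
  Factor: 4*x^2 + 2*x - 2 = 2*(x + 1)*(2*x - 1) = 0.
  ⇒ x = -1, 1/2

f''(x) = 2*(-4*x^3 - 2*x^2 + 6*x + 1)*exp(-x^2)
Second-derivative test at each critical point:
  f''(-1) = -2.2073 < 0 → local maximum
  f''(1/2) = 4.6728 > 0 → local minimum

Critical points: x = -1 (local maximum); x = 1/2 (local minimum)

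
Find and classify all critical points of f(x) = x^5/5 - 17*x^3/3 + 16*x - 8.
f'(x) = x^4 - 17*x^2 + 16

Solve f'(x) = 0:
  Factor: x^4 - 17*x^2 + 16 = (x - 4)*(x - 1)*(x + 1)*(x + 4) = 0.
  ⇒ x = -4, -1, 1, 4

f''(x) = 4*x^3 - 34*x
Second-derivative test at each critical point:
  f''(-4) = -120 < 0 → local maximum
  f''(-1) = 30 > 0 → local minimum
  f''(1) = -30 < 0 → local maximum
  f''(4) = 120 > 0 → local minimum

Critical points: x = -4 (local maximum); x = -1 (local minimum); x = 1 (local maximum); x = 4 (local minimum)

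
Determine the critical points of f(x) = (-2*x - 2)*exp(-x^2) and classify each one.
f'(x) = 2*(2*x*(x + 1) - 1)*exp(-x^2)

Solve f'(x) = 0:
  f'(x) = (4*x^2 + 4*x - 2)·exp(-x^2) and exp(-x^2) > 0 for every x, so f'(x) = 0 ⇔ 4*x^2 + 4*x - 2 = 0.
  Factor: 4*x^2 + 4*x - 2 = 2*(2*x^2 + 2*x - 1); 2*x^2 + 2*x - 1 = 0 has no rational roots; quadratic formula: x = (-2 ± √12)/4.
  ⇒ x = -sqrt(3)/2 - 1/2 ≈ -1.3660, -1/2 + sqrt(3)/2 ≈ 0.3660

f''(x) = 4*(-2*x^2*(x + 1) + 3*x + 1)*exp(-x^2)
Second-derivative test at each critical point:
  f''(-1.3660) = -1.0721 < 0 → local maximum
  f''(0.3660) = 6.0595 > 0 → local minimum

Critical points: x = -sqrt(3)/2 - 1/2 ≈ -1.3660 (local maximum); x = -1/2 + sqrt(3)/2 ≈ 0.3660 (local minimum)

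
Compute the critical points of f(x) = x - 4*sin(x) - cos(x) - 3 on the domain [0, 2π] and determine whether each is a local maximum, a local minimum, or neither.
f'(x) = sin(x) - 4*cos(x) + 1

Solve f'(x) = 0 on [0, 2π]:
  f'(x) = 0 ⇔ sin(x) - 4*cos(x) = -1. Write the left side as R·cos(x + φ) with R = √((-4)² + (-1)²) = sqrt(17), cos φ = -4*sqrt(17)/17, sin φ = -sqrt(17)/17; then cos(x + φ) = -sqrt(17)/17. Solve for x and keep the solutions lying in [0, 2π].
  ⇒ x = atan(15/8) ≈ 1.0808, 3*pi/2 ≈ 4.7124

f''(x) = 4*sin(x) + cos(x)
Second-derivative test at each critical point:
  f''(1.0808) = 4 > 0 → local minimum
  f''(4.7124) = -4 < 0 → local maximum

Critical points: x = atan(15/8) ≈ 1.0808 (local minimum); x = 3*pi/2 ≈ 4.7124 (local maximum)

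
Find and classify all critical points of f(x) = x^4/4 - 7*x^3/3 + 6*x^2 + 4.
f'(x) = x*(x^2 - 7*x + 12)

Solve f'(x) = 0:
  Factor: x^3 - 7*x^2 + 12*x = x*(x - 4)*(x - 3) = 0.
  ⇒ x = 0, 3, 4

f''(x) = 3*x^2 - 14*x + 12
Second-derivative test at each critical point:
  f''(0) = 12 > 0 → local minimum
  f''(3) = -3 < 0 → local maximum
  f''(4) = 4 > 0 → local minimum

Critical points: x = 0 (local minimum); x = 3 (local maximum); x = 4 (local minimum)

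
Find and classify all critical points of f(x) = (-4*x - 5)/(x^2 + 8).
f'(x) = 2*(2*x^2 + 5*x - 16)/(x^4 + 16*x^2 + 64)

Solve f'(x) = 0:
  f'(x) = 2*(2*x^2 + 5*x - 16)/(x^2 + 8)^2; the denominator is positive wherever f is defined, so f'(x) = 0 ⇔ 4*x^2 + 10*x - 32 = 0.
  Factor: 4*x^2 + 10*x - 32 = 2*(2*x^2 + 5*x - 16); 2*x^2 + 5*x - 16 = 0 has no rational roots; quadratic formula: x = (-5 ± √153)/4.
  ⇒ x = -3*sqrt(17)/4 - 5/4 ≈ -4.3423, -5/4 + 3*sqrt(17)/4 ≈ 1.8423

f''(x) = 2*(-4*x^2*(4*x + 5) + (12*x + 5)*(x^2 + 8))/(x^2 + 8)^3
Second-derivative test at each critical point:
  f''(-4.3423) = -0.0343 < 0 → local maximum
  f''(1.8423) = 0.1906 > 0 → local minimum

Critical points: x = -3*sqrt(17)/4 - 5/4 ≈ -4.3423 (local maximum); x = -5/4 + 3*sqrt(17)/4 ≈ 1.8423 (local minimum)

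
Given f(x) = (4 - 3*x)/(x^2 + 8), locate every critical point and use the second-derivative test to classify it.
f'(x) = (3*x^2 - 8*x - 24)/(x^4 + 16*x^2 + 64)

Solve f'(x) = 0:
  f'(x) = (3*x^2 - 8*x - 24)/(x^2 + 8)^2; the denominator is positive wherever f is defined, so f'(x) = 0 ⇔ 3*x^2 - 8*x - 24 = 0.
  3*x^2 - 8*x - 24 = 0 has no rational roots; quadratic formula: x = (8 ± √352)/6.
  ⇒ x = 4/3 - 2*sqrt(22)/3 ≈ -1.7936, 4/3 + 2*sqrt(22)/3 ≈ 4.4603

f''(x) = 2*(4*x^2*(4 - 3*x) + (9*x - 4)*(x^2 + 8))/(x^2 + 8)^3
Second-derivative test at each critical point:
  f''(-1.7936) = -0.1491 < 0 → local maximum
  f''(4.4603) = 0.0241 > 0 → local minimum

Critical points: x = 4/3 - 2*sqrt(22)/3 ≈ -1.7936 (local maximum); x = 4/3 + 2*sqrt(22)/3 ≈ 4.4603 (local minimum)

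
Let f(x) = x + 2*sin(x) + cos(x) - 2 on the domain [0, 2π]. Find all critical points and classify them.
f'(x) = -sin(x) + 2*cos(x) + 1

Solve f'(x) = 0 on [0, 2π]:
  f'(x) = 0 ⇔ -sin(x) + 2*cos(x) = -1. Write the left side as R·cos(x + φ) with R = √(2² + 1²) = sqrt(5), cos φ = 2*sqrt(5)/5, sin φ = sqrt(5)/5; then cos(x + φ) = -sqrt(5)/5. Solve for x and keep the solutions lying in [0, 2π].
  ⇒ x = pi/2 ≈ 1.5708, atan(3/4) + pi ≈ 3.7851

f''(x) = -2*sin(x) - cos(x)
Second-derivative test at each critical point:
  f''(1.5708) = -2 < 0 → local maximum
  f''(3.7851) = 2 > 0 → local minimum

Critical points: x = pi/2 ≈ 1.5708 (local maximum); x = atan(3/4) + pi ≈ 3.7851 (local minimum)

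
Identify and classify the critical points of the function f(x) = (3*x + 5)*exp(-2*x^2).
f'(x) = (-4*x*(3*x + 5) + 3)*exp(-2*x^2)

Solve f'(x) = 0:
  f'(x) = (-12*x^2 - 20*x + 3)·exp(-2*x^2) and exp(-2*x^2) > 0 for every x, so f'(x) = 0 ⇔ -12*x^2 - 20*x + 3 = 0.
  12*x^2 + 20*x - 3 = 0 has no rational roots; quadratic formula: x = (-20 ± √544)/24.
  ⇒ x = -sqrt(34)/6 - 5/6 ≈ -1.8052, -5/6 + sqrt(34)/6 ≈ 0.1385

f''(x) = 4*(4*x^2*(3*x + 5) - 9*x - 5)*exp(-2*x^2)
Second-derivative test at each critical point:
  f''(-1.8052) = 0.0345 > 0 → local minimum
  f''(0.1385) = -22.4460 < 0 → local maximum

Critical points: x = -sqrt(34)/6 - 5/6 ≈ -1.8052 (local minimum); x = -5/6 + sqrt(34)/6 ≈ 0.1385 (local maximum)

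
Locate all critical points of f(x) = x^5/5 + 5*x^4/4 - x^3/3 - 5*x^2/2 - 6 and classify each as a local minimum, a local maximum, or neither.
f'(x) = x*(x^3 + 5*x^2 - x - 5)

Solve f'(x) = 0:
  Factor: x^4 + 5*x^3 - x^2 - 5*x = x*(x - 1)*(x + 1)*(x + 5) = 0.
  ⇒ x = -5, -1, 0, 1

f''(x) = 4*x^3 + 15*x^2 - 2*x - 5
Second-derivative test at each critical point:
  f''(-5) = -120 < 0 → local maximum
  f''(-1) = 8 > 0 → local minimum
  f''(0) = -5 < 0 → local maximum
  f''(1) = 12 > 0 → local minimum

Critical points: x = -5 (local maximum); x = -1 (local minimum); x = 0 (local maximum); x = 1 (local minimum)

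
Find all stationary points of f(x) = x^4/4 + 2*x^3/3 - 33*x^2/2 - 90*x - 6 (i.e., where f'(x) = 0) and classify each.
f'(x) = x^3 + 2*x^2 - 33*x - 90

Solve f'(x) = 0:
  Factor: x^3 + 2*x^2 - 33*x - 90 = (x - 6)*(x + 3)*(x + 5) = 0.
  ⇒ x = -5, -3, 6

f''(x) = 3*x^2 + 4*x - 33
Second-derivative test at each critical point:
  f''(-5) = 22 > 0 → local minimum
  f''(-3) = -18 < 0 → local maximum
  f''(6) = 99 > 0 → local minimum

Critical points: x = -5 (local minimum); x = -3 (local maximum); x = 6 (local minimum)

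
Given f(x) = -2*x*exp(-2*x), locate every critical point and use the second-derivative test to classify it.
f'(x) = 2*(2*x - 1)*exp(-2*x)

Solve f'(x) = 0:
  f'(x) = (4*x - 2)·exp(-2*x) and exp(-2*x) > 0 for every x, so f'(x) = 0 ⇔ 4*x - 2 = 0.
  Factor: 4*x - 2 = 2*(2*x - 1) = 0.
  ⇒ x = 1/2

f''(x) = 8*(1 - x)*exp(-2*x)
Second-derivative test at each critical point:
  f''(1/2) = 1.4715 > 0 → local minimum

Critical points: x = 1/2 (local minimum)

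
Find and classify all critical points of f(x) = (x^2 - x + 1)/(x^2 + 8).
f'(x) = (x^2 + 14*x - 8)/(x^4 + 16*x^2 + 64)

Solve f'(x) = 0:
  f'(x) = (x^2 + 14*x - 8)/(x^2 + 8)^2; the denominator is positive wherever f is defined, so f'(x) = 0 ⇔ x^2 + 14*x - 8 = 0.
  x^2 + 14*x - 8 = 0 has no rational roots; quadratic formula: x = (-14 ± √228)/2.
  ⇒ x = -sqrt(57) - 7 ≈ -14.5498, -7 + sqrt(57) ≈ 0.5498

f''(x) = 2*(-x^3 - 21*x^2 + 24*x + 56)/(x^6 + 24*x^4 + 192*x^2 + 512)
Second-derivative test at each critical point:
  f''(-14.5498) = -3.128e-04 < 0 → local maximum
  f''(0.5498) = 0.2191 > 0 → local minimum

Critical points: x = -sqrt(57) - 7 ≈ -14.5498 (local maximum); x = -7 + sqrt(57) ≈ 0.5498 (local minimum)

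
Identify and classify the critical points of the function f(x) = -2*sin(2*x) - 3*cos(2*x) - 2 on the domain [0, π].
f'(x) = 6*sin(2*x) - 4*cos(2*x)

Solve f'(x) = 0 on [0, π]:
  f'(x) = 0 ⇔ -2*cos(2*x) = -3*sin(2*x) ⇔ tan(2*x) = 2/3, i.e. 2*x = arctan(2/3) + nπ; keep the solutions lying in [0, π].
  ⇒ x = atan(2/3)/2 ≈ 0.2940, atan(2/3)/2 + pi/2 ≈ 1.8648

f''(x) = 8*sin(2*x) + 12*cos(2*x)
Second-derivative test at each critical point:
  f''(0.2940) = 14.4222 > 0 → local minimum
  f''(1.8648) = -14.4222 < 0 → local maximum

Critical points: x = atan(2/3)/2 ≈ 0.2940 (local minimum); x = atan(2/3)/2 + pi/2 ≈ 1.8648 (local maximum)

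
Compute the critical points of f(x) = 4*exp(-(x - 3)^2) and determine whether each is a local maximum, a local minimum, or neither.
f'(x) = 8*(3 - x)*exp(-(x - 3)^2)

Solve f'(x) = 0:
  f'(x) = (24 - 8*x)·exp(-(x - 3)^2) and exp(-(x - 3)^2) > 0 for every x, so f'(x) = 0 ⇔ 24 - 8*x = 0.
  Factor: 24 - 8*x = -8*(x - 3) = 0.
  ⇒ x = 3

f''(x) = 8*(2*(x - 3)^2 - 1)*exp(-(x - 3)^2)
Second-derivative test at each critical point:
  f''(3) = -8 < 0 → local maximum

Critical points: x = 3 (local maximum)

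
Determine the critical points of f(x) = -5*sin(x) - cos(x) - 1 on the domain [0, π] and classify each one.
f'(x) = sin(x) - 5*cos(x)

Solve f'(x) = 0 on [0, π]:
  f'(x) = 0 ⇔ -5*cos(x) = -sin(x) ⇔ tan(x) = 5, i.e. x = arctan(5) + nπ; keep the solutions lying in [0, π].
  ⇒ x = atan(5) ≈ 1.3734

f''(x) = 5*sin(x) + cos(x)
Second-derivative test at each critical point:
  f''(1.3734) = 5.0990 > 0 → local minimum

Critical points: x = atan(5) ≈ 1.3734 (local minimum)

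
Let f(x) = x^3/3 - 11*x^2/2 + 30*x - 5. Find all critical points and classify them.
f'(x) = x^2 - 11*x + 30

Solve f'(x) = 0:
  Factor: x^2 - 11*x + 30 = (x - 6)*(x - 5) = 0.
  ⇒ x = 5, 6

f''(x) = 2*x - 11
Second-derivative test at each critical point:
  f''(5) = -1 < 0 → local maximum
  f''(6) = 1 > 0 → local minimum

Critical points: x = 5 (local maximum); x = 6 (local minimum)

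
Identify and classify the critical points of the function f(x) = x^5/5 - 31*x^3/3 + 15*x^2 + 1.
f'(x) = x*(x^3 - 31*x + 30)

Solve f'(x) = 0:
  Factor: x^4 - 31*x^2 + 30*x = x*(x - 5)*(x - 1)*(x + 6) = 0.
  ⇒ x = -6, 0, 1, 5

f''(x) = 4*x^3 - 62*x + 30
Second-derivative test at each critical point:
  f''(-6) = -462 < 0 → local maximum
  f''(0) = 30 > 0 → local minimum
  f''(1) = -28 < 0 → local maximum
  f''(5) = 220 > 0 → local minimum

Critical points: x = -6 (local maximum); x = 0 (local minimum); x = 1 (local maximum); x = 5 (local minimum)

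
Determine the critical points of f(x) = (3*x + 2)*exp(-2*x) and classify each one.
f'(x) = (-6*x - 1)*exp(-2*x)

Solve f'(x) = 0:
  f'(x) = (-6*x - 1)·exp(-2*x) and exp(-2*x) > 0 for every x, so f'(x) = 0 ⇔ -6*x - 1 = 0.
  -6*x - 1 = 0.
  ⇒ x = -1/6

f''(x) = 4*(3*x - 1)*exp(-2*x)
Second-derivative test at each critical point:
  f''(-1/6) = -8.3737 < 0 → local maximum

Critical points: x = -1/6 (local maximum)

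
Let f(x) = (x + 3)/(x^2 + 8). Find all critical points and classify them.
f'(x) = (x^2 - 2*x*(x + 3) + 8)/(x^2 + 8)^2

Solve f'(x) = 0:
  f'(x) = -(x^2 + 6*x - 8)/(x^2 + 8)^2; the denominator is positive wherever f is defined, so f'(x) = 0 ⇔ -x^2 - 6*x + 8 = 0.
  x^2 + 6*x - 8 = 0 has no rational roots; quadratic formula: x = (-6 ± √68)/2.
  ⇒ x = -sqrt(17) - 3 ≈ -7.1231, -3 + sqrt(17) ≈ 1.1231

f''(x) = 2*(4*x^2*(x + 3) - 3*(x + 1)*(x^2 + 8))/(x^2 + 8)^3
Second-derivative test at each critical point:
  f''(-7.1231) = 0.0024 > 0 → local minimum
  f''(1.1231) = -0.0961 < 0 → local maximum

Critical points: x = -sqrt(17) - 3 ≈ -7.1231 (local minimum); x = -3 + sqrt(17) ≈ 1.1231 (local maximum)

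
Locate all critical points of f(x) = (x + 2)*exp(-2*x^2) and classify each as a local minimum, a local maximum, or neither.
f'(x) = (-4*x*(x + 2) + 1)*exp(-2*x^2)

Solve f'(x) = 0:
  f'(x) = (-4*x^2 - 8*x + 1)·exp(-2*x^2) and exp(-2*x^2) > 0 for every x, so f'(x) = 0 ⇔ -4*x^2 - 8*x + 1 = 0.
  4*x^2 + 8*x - 1 = 0 has no rational roots; quadratic formula: x = (-8 ± √80)/8.
  ⇒ x = -sqrt(5)/2 - 1 ≈ -2.1180, -1 + sqrt(5)/2 ≈ 0.1180

f''(x) = 4*(4*x^2*(x + 2) - 3*x - 2)*exp(-2*x^2)
Second-derivative test at each critical point:
  f''(-2.1180) = 0.0011 > 0 → local minimum
  f''(0.1180) = -8.6985 < 0 → local maximum

Critical points: x = -sqrt(5)/2 - 1 ≈ -2.1180 (local minimum); x = -1 + sqrt(5)/2 ≈ 0.1180 (local maximum)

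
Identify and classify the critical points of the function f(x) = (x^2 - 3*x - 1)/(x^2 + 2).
f'(x) = 3*(x^2 + 2*x - 2)/(x^4 + 4*x^2 + 4)

Solve f'(x) = 0:
  f'(x) = 3*(x^2 + 2*x - 2)/(x^2 + 2)^2; the denominator is positive wherever f is defined, so f'(x) = 0 ⇔ 3*x^2 + 6*x - 6 = 0.
  Factor: 3*x^2 + 6*x - 6 = 3*(x^2 + 2*x - 2); x^2 + 2*x - 2 = 0 has no rational roots; quadratic formula: x = (-2 ± √12)/2.
  ⇒ x = -sqrt(3) - 1 ≈ -2.7321, -1 + sqrt(3) ≈ 0.7321

f''(x) = 6*(-x^3 - 3*x^2 + 6*x + 2)/(x^6 + 6*x^4 + 12*x^2 + 8)
Second-derivative test at each critical point:
  f''(-2.7321) = -0.1160 < 0 → local maximum
  f''(0.7321) = 1.6160 > 0 → local minimum

Critical points: x = -sqrt(3) - 1 ≈ -2.7321 (local maximum); x = -1 + sqrt(3) ≈ 0.7321 (local minimum)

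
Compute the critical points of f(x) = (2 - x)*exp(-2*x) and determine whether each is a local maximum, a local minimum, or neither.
f'(x) = (2*x - 5)*exp(-2*x)

Solve f'(x) = 0:
  f'(x) = (2*x - 5)·exp(-2*x) and exp(-2*x) > 0 for every x, so f'(x) = 0 ⇔ 2*x - 5 = 0.
  2*x - 5 = 0.
  ⇒ x = 5/2

f''(x) = 4*(3 - x)*exp(-2*x)
Second-derivative test at each critical point:
  f''(5/2) = 0.0135 > 0 → local minimum

Critical points: x = 5/2 (local minimum)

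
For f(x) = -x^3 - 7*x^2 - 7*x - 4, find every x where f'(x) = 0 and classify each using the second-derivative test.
f'(x) = -3*x^2 - 14*x - 7

Solve f'(x) = 0:
  3*x^2 + 14*x + 7 = 0 has no rational roots; quadratic formula: x = (-14 ± √112)/6.
  ⇒ x = -7/3 - 2*sqrt(7)/3 ≈ -4.0972, -7/3 + 2*sqrt(7)/3 ≈ -0.5695

f''(x) = -6*x - 14
Second-derivative test at each critical point:
  f''(-4.0972) = 10.5830 > 0 → local minimum
  f''(-0.5695) = -10.5830 < 0 → local maximum

Critical points: x = -7/3 - 2*sqrt(7)/3 ≈ -4.0972 (local minimum); x = -7/3 + 2*sqrt(7)/3 ≈ -0.5695 (local maximum)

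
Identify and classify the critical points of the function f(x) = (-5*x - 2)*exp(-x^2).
f'(x) = (2*x*(5*x + 2) - 5)*exp(-x^2)

Solve f'(x) = 0:
  f'(x) = (10*x^2 + 4*x - 5)·exp(-x^2) and exp(-x^2) > 0 for every x, so f'(x) = 0 ⇔ 10*x^2 + 4*x - 5 = 0.
  10*x^2 + 4*x - 5 = 0 has no rational roots; quadratic formula: x = (-4 ± √216)/20.
  ⇒ x = -3*sqrt(6)/10 - 1/5 ≈ -0.9348, -1/5 + 3*sqrt(6)/10 ≈ 0.5348

f''(x) = 2*(-10*x^3 - 4*x^2 + 15*x + 2)*exp(-x^2)
Second-derivative test at each critical point:
  f''(-0.9348) = -6.1331 < 0 → local maximum
  f''(0.5348) = 11.0406 > 0 → local minimum

Critical points: x = -3*sqrt(6)/10 - 1/5 ≈ -0.9348 (local maximum); x = -1/5 + 3*sqrt(6)/10 ≈ 0.5348 (local minimum)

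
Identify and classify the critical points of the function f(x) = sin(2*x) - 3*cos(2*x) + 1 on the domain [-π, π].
f'(x) = 6*sin(2*x) + 2*cos(2*x)

Solve f'(x) = 0 on [-π, π]:
  f'(x) = 0 ⇔ cos(2*x) = -3*sin(2*x) ⇔ tan(2*x) = -1/3, i.e. 2*x = arctan(-1/3) + nπ; keep the solutions lying in [-π, π].
  ⇒ x = -pi/2 - atan(1/3)/2 ≈ -1.7317, -atan(1/3)/2 ≈ -0.1609, -atan(1/3)/2 + pi/2 ≈ 1.4099, pi - atan(1/3)/2 ≈ 2.9807

f''(x) = -4*sin(2*x) + 12*cos(2*x)
Second-derivative test at each critical point:
  f''(-1.7317) = -12.6491 < 0 → local maximum
  f''(-0.1609) = 12.6491 > 0 → local minimum
  f''(1.4099) = -12.6491 < 0 → local maximum
  f''(2.9807) = 12.6491 > 0 → local minimum

Critical points: x = -pi/2 - atan(1/3)/2 ≈ -1.7317 (local maximum); x = -atan(1/3)/2 ≈ -0.1609 (local minimum); x = -atan(1/3)/2 + pi/2 ≈ 1.4099 (local maximum); x = pi - atan(1/3)/2 ≈ 2.9807 (local minimum)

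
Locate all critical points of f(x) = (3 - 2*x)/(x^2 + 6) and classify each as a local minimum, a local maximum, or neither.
f'(x) = 2*(x^2 - 3*x - 6)/(x^4 + 12*x^2 + 36)

Solve f'(x) = 0:
  f'(x) = 2*(x^2 - 3*x - 6)/(x^2 + 6)^2; the denominator is positive wherever f is defined, so f'(x) = 0 ⇔ 2*x^2 - 6*x - 12 = 0.
  Factor: 2*x^2 - 6*x - 12 = 2*(x^2 - 3*x - 6); x^2 - 3*x - 6 = 0 has no rational roots; quadratic formula: x = (3 ± √33)/2.
  ⇒ x = 3/2 - sqrt(33)/2 ≈ -1.3723, 3/2 + sqrt(33)/2 ≈ 4.3723

f''(x) = 2*(4*x^2*(3 - 2*x) + 3*(2*x - 1)*(x^2 + 6))/(x^2 + 6)^3
Second-derivative test at each critical point:
  f''(-1.3723) = -0.1849 < 0 → local maximum
  f''(4.3723) = 0.0182 > 0 → local minimum

Critical points: x = 3/2 - sqrt(33)/2 ≈ -1.3723 (local maximum); x = 3/2 + sqrt(33)/2 ≈ 4.3723 (local minimum)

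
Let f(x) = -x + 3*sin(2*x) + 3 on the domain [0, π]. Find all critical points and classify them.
f'(x) = 6*cos(2*x) - 1

Solve f'(x) = 0 on [0, π]:
  f'(x) = 0 ⇔ cos(2*x) = 1/6, i.e. 2*x = ±arccos(1/6) + 2nπ; keep the solutions lying in [0, π].
  ⇒ x = acos(1/6)/2 ≈ 0.7017, pi - acos(1/6)/2 ≈ 2.4399

f''(x) = -12*sin(2*x)
Second-derivative test at each critical point:
  f''(0.7017) = -11.8322 < 0 → local maximum
  f''(2.4399) = 11.8322 > 0 → local minimum

Critical points: x = acos(1/6)/2 ≈ 0.7017 (local maximum); x = pi - acos(1/6)/2 ≈ 2.4399 (local minimum)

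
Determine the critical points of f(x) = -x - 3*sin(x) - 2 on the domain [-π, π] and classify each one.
f'(x) = -3*cos(x) - 1

Solve f'(x) = 0 on [-π, π]:
  f'(x) = 0 ⇔ cos(x) = -1/3, i.e. x = ±arccos(-1/3) + 2nπ; keep the solutions lying in [-π, π].
  ⇒ x = -acos(-1/3) ≈ -1.9106, acos(-1/3) ≈ 1.9106

f''(x) = 3*sin(x)
Second-derivative test at each critical point:
  f''(-1.9106) = -2.8284 < 0 → local maximum
  f''(1.9106) = 2.8284 > 0 → local minimum

Critical points: x = -acos(-1/3) ≈ -1.9106 (local maximum); x = acos(-1/3) ≈ 1.9106 (local minimum)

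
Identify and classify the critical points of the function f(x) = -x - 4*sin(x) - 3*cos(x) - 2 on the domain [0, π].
f'(x) = 3*sin(x) - 4*cos(x) - 1

Solve f'(x) = 0 on [0, π]:
  f'(x) = 0 ⇔ 3*sin(x) - 4*cos(x) = 1. Write the left side as R·cos(x + φ) with R = √((-4)² + (-3)²) = 5, cos φ = -4/5, sin φ = -3/5; then cos(x + φ) = 1/5. Solve for x and keep the solutions lying in [0, π].
  ⇒ x = atan((3 + 8*sqrt(6))/(-4 + 6*sqrt(6))) ≈ 1.1287

f''(x) = 4*sin(x) + 3*cos(x)
Second-derivative test at each critical point:
  f''(1.1287) = 4.8990 > 0 → local minimum

Critical points: x = atan((3 + 8*sqrt(6))/(-4 + 6*sqrt(6))) ≈ 1.1287 (local minimum)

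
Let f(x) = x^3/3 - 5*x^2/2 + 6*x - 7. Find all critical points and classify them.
f'(x) = x^2 - 5*x + 6

Solve f'(x) = 0:
  Factor: x^2 - 5*x + 6 = (x - 3)*(x - 2) = 0.
  ⇒ x = 2, 3

f''(x) = 2*x - 5
Second-derivative test at each critical point:
  f''(2) = -1 < 0 → local maximum
  f''(3) = 1 > 0 → local minimum

Critical points: x = 2 (local maximum); x = 3 (local minimum)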